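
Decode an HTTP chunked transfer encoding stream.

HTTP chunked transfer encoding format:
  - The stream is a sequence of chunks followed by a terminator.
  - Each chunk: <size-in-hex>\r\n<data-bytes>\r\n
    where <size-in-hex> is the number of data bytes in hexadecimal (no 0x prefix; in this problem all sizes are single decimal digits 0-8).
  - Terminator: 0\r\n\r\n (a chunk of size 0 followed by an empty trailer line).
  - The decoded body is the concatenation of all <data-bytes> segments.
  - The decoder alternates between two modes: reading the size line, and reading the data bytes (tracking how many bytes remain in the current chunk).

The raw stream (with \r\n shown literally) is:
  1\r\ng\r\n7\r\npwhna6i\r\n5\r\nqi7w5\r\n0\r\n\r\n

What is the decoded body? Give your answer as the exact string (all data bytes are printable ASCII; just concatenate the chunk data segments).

Answer: gpwhna6iqi7w5

Derivation:
Chunk 1: stream[0..1]='1' size=0x1=1, data at stream[3..4]='g' -> body[0..1], body so far='g'
Chunk 2: stream[6..7]='7' size=0x7=7, data at stream[9..16]='pwhna6i' -> body[1..8], body so far='gpwhna6i'
Chunk 3: stream[18..19]='5' size=0x5=5, data at stream[21..26]='qi7w5' -> body[8..13], body so far='gpwhna6iqi7w5'
Chunk 4: stream[28..29]='0' size=0 (terminator). Final body='gpwhna6iqi7w5' (13 bytes)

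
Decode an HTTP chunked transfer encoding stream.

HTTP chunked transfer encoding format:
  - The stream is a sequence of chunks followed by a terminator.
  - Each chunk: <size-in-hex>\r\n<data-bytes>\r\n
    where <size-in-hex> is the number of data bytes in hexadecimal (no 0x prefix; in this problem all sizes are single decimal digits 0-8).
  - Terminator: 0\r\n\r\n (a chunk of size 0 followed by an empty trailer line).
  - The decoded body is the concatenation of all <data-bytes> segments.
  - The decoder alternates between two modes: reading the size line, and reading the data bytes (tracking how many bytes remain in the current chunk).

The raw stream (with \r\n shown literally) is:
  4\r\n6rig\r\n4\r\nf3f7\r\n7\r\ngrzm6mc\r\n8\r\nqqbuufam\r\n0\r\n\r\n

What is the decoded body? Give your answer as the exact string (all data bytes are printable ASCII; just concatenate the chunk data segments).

Answer: 6rigf3f7grzm6mcqqbuufam

Derivation:
Chunk 1: stream[0..1]='4' size=0x4=4, data at stream[3..7]='6rig' -> body[0..4], body so far='6rig'
Chunk 2: stream[9..10]='4' size=0x4=4, data at stream[12..16]='f3f7' -> body[4..8], body so far='6rigf3f7'
Chunk 3: stream[18..19]='7' size=0x7=7, data at stream[21..28]='grzm6mc' -> body[8..15], body so far='6rigf3f7grzm6mc'
Chunk 4: stream[30..31]='8' size=0x8=8, data at stream[33..41]='qqbuufam' -> body[15..23], body so far='6rigf3f7grzm6mcqqbuufam'
Chunk 5: stream[43..44]='0' size=0 (terminator). Final body='6rigf3f7grzm6mcqqbuufam' (23 bytes)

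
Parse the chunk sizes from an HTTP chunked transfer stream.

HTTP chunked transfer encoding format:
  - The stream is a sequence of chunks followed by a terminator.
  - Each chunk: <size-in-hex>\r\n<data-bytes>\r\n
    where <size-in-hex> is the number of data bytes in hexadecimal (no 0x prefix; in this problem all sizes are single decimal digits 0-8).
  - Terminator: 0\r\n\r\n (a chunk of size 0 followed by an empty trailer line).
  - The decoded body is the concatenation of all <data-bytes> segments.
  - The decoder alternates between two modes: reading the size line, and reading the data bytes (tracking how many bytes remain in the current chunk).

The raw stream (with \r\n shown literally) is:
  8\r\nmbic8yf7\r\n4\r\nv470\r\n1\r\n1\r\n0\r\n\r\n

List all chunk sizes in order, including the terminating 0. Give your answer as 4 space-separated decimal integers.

Chunk 1: stream[0..1]='8' size=0x8=8, data at stream[3..11]='mbic8yf7' -> body[0..8], body so far='mbic8yf7'
Chunk 2: stream[13..14]='4' size=0x4=4, data at stream[16..20]='v470' -> body[8..12], body so far='mbic8yf7v470'
Chunk 3: stream[22..23]='1' size=0x1=1, data at stream[25..26]='1' -> body[12..13], body so far='mbic8yf7v4701'
Chunk 4: stream[28..29]='0' size=0 (terminator). Final body='mbic8yf7v4701' (13 bytes)

Answer: 8 4 1 0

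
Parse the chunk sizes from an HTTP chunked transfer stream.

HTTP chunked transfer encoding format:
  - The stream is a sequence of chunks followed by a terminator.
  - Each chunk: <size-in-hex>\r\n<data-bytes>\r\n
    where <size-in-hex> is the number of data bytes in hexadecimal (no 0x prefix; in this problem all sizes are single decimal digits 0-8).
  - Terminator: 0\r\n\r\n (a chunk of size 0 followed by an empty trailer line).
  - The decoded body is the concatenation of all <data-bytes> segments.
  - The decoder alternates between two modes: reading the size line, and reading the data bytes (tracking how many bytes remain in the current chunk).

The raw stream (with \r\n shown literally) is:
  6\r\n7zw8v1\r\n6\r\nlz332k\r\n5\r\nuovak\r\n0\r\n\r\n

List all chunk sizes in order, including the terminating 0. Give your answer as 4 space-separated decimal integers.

Answer: 6 6 5 0

Derivation:
Chunk 1: stream[0..1]='6' size=0x6=6, data at stream[3..9]='7zw8v1' -> body[0..6], body so far='7zw8v1'
Chunk 2: stream[11..12]='6' size=0x6=6, data at stream[14..20]='lz332k' -> body[6..12], body so far='7zw8v1lz332k'
Chunk 3: stream[22..23]='5' size=0x5=5, data at stream[25..30]='uovak' -> body[12..17], body so far='7zw8v1lz332kuovak'
Chunk 4: stream[32..33]='0' size=0 (terminator). Final body='7zw8v1lz332kuovak' (17 bytes)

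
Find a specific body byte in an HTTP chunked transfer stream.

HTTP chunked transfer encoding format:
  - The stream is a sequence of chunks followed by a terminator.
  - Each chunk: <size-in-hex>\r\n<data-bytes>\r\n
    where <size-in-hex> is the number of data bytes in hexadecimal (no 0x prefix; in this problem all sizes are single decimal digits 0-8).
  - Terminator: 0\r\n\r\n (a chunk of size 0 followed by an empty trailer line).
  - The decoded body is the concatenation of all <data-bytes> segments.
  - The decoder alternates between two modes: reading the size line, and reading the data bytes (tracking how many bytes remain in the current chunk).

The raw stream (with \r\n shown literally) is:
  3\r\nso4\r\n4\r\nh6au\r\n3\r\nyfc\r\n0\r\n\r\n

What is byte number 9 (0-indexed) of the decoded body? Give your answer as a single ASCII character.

Chunk 1: stream[0..1]='3' size=0x3=3, data at stream[3..6]='so4' -> body[0..3], body so far='so4'
Chunk 2: stream[8..9]='4' size=0x4=4, data at stream[11..15]='h6au' -> body[3..7], body so far='so4h6au'
Chunk 3: stream[17..18]='3' size=0x3=3, data at stream[20..23]='yfc' -> body[7..10], body so far='so4h6auyfc'
Chunk 4: stream[25..26]='0' size=0 (terminator). Final body='so4h6auyfc' (10 bytes)
Body byte 9 = 'c'

Answer: c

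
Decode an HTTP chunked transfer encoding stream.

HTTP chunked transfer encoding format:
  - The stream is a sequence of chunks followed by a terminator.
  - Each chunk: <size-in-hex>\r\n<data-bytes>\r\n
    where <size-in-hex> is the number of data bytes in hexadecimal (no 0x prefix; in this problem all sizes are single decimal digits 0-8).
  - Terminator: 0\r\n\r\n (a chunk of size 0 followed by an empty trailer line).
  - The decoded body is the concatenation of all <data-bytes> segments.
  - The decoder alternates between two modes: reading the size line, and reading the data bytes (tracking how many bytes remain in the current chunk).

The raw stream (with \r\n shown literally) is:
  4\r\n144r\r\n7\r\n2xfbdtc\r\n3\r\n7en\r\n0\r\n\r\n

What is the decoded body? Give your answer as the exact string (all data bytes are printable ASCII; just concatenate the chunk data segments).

Answer: 144r2xfbdtc7en

Derivation:
Chunk 1: stream[0..1]='4' size=0x4=4, data at stream[3..7]='144r' -> body[0..4], body so far='144r'
Chunk 2: stream[9..10]='7' size=0x7=7, data at stream[12..19]='2xfbdtc' -> body[4..11], body so far='144r2xfbdtc'
Chunk 3: stream[21..22]='3' size=0x3=3, data at stream[24..27]='7en' -> body[11..14], body so far='144r2xfbdtc7en'
Chunk 4: stream[29..30]='0' size=0 (terminator). Final body='144r2xfbdtc7en' (14 bytes)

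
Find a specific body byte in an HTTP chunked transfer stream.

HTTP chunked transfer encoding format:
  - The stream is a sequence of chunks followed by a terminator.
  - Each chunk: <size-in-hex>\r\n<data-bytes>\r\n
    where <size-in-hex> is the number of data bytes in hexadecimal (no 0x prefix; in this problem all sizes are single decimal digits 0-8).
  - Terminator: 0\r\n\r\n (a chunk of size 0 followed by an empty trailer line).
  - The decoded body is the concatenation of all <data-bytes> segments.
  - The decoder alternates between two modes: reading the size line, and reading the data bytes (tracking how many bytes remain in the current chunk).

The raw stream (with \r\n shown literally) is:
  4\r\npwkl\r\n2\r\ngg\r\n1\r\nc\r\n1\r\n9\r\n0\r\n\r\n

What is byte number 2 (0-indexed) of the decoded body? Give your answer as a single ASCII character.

Chunk 1: stream[0..1]='4' size=0x4=4, data at stream[3..7]='pwkl' -> body[0..4], body so far='pwkl'
Chunk 2: stream[9..10]='2' size=0x2=2, data at stream[12..14]='gg' -> body[4..6], body so far='pwklgg'
Chunk 3: stream[16..17]='1' size=0x1=1, data at stream[19..20]='c' -> body[6..7], body so far='pwklggc'
Chunk 4: stream[22..23]='1' size=0x1=1, data at stream[25..26]='9' -> body[7..8], body so far='pwklggc9'
Chunk 5: stream[28..29]='0' size=0 (terminator). Final body='pwklggc9' (8 bytes)
Body byte 2 = 'k'

Answer: k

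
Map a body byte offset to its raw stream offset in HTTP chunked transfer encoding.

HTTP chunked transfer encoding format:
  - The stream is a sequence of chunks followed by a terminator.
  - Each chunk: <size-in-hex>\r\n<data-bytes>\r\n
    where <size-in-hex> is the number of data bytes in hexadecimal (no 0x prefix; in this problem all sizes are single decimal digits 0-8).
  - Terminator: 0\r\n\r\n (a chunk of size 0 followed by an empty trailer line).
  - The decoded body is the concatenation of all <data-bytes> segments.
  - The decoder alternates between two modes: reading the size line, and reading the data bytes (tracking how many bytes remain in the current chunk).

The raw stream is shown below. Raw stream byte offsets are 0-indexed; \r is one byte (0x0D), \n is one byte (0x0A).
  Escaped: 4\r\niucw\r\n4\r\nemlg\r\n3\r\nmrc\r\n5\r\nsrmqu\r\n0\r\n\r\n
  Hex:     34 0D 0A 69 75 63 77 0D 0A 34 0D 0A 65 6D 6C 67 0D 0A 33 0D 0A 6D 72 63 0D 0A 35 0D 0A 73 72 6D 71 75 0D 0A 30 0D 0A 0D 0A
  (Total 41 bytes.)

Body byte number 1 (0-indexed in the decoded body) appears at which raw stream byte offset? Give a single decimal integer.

Answer: 4

Derivation:
Chunk 1: stream[0..1]='4' size=0x4=4, data at stream[3..7]='iucw' -> body[0..4], body so far='iucw'
Chunk 2: stream[9..10]='4' size=0x4=4, data at stream[12..16]='emlg' -> body[4..8], body so far='iucwemlg'
Chunk 3: stream[18..19]='3' size=0x3=3, data at stream[21..24]='mrc' -> body[8..11], body so far='iucwemlgmrc'
Chunk 4: stream[26..27]='5' size=0x5=5, data at stream[29..34]='srmqu' -> body[11..16], body so far='iucwemlgmrcsrmqu'
Chunk 5: stream[36..37]='0' size=0 (terminator). Final body='iucwemlgmrcsrmqu' (16 bytes)
Body byte 1 at stream offset 4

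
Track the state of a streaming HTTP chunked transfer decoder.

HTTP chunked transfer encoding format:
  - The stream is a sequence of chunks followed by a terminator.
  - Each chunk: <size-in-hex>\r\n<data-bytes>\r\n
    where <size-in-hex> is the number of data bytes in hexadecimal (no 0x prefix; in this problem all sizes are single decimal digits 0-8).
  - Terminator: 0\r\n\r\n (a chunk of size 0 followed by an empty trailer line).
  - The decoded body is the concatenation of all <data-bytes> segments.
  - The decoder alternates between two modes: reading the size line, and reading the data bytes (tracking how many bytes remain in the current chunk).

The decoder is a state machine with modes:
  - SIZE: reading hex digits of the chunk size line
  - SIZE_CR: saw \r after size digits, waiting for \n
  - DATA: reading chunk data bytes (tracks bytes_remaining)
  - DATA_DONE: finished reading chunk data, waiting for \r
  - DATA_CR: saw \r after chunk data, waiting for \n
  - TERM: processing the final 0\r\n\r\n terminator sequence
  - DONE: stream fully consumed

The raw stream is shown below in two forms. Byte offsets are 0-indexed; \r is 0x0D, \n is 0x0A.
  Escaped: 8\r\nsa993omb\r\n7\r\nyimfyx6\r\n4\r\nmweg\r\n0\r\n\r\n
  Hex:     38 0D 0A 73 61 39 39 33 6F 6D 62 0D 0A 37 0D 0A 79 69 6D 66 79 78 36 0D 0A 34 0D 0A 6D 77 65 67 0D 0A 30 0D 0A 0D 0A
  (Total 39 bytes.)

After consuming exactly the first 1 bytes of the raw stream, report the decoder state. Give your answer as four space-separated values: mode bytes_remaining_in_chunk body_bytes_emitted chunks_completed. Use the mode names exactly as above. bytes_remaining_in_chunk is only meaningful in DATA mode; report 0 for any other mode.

Answer: SIZE 0 0 0

Derivation:
Byte 0 = '8': mode=SIZE remaining=0 emitted=0 chunks_done=0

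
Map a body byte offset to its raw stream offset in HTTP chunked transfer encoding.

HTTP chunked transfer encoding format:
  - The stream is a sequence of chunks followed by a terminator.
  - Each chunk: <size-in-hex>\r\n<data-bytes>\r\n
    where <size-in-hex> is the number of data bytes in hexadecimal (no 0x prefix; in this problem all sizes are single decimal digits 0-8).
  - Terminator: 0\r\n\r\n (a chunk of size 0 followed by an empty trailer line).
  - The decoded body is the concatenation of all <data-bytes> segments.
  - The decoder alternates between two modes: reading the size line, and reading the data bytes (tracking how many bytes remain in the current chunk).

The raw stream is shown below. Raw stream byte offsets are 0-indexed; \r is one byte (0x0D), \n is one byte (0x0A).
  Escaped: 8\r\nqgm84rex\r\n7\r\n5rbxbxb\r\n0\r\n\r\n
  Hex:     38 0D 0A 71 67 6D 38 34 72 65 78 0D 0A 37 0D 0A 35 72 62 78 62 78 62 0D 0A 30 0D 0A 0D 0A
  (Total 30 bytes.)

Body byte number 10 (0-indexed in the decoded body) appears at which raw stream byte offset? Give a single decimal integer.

Chunk 1: stream[0..1]='8' size=0x8=8, data at stream[3..11]='qgm84rex' -> body[0..8], body so far='qgm84rex'
Chunk 2: stream[13..14]='7' size=0x7=7, data at stream[16..23]='5rbxbxb' -> body[8..15], body so far='qgm84rex5rbxbxb'
Chunk 3: stream[25..26]='0' size=0 (terminator). Final body='qgm84rex5rbxbxb' (15 bytes)
Body byte 10 at stream offset 18

Answer: 18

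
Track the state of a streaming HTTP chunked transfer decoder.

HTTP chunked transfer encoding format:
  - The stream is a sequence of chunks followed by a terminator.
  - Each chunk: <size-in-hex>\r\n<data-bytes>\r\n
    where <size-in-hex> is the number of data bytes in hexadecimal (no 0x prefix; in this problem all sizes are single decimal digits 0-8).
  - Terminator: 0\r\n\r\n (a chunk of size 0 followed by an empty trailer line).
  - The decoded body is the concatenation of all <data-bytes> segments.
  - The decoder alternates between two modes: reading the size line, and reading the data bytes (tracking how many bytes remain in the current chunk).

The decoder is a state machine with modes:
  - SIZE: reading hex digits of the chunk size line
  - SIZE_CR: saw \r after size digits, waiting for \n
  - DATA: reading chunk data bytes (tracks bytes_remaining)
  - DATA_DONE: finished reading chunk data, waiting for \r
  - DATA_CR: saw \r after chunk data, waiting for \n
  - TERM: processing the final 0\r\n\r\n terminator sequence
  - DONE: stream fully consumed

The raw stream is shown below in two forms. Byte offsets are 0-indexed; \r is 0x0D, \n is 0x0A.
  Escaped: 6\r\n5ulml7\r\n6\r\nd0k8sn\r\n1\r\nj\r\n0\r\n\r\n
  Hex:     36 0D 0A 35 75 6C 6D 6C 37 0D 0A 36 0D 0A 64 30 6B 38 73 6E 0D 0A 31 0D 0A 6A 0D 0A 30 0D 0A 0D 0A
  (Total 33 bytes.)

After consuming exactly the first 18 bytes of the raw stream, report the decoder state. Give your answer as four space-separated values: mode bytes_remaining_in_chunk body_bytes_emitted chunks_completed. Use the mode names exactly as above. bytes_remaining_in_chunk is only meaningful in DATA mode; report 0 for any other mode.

Byte 0 = '6': mode=SIZE remaining=0 emitted=0 chunks_done=0
Byte 1 = 0x0D: mode=SIZE_CR remaining=0 emitted=0 chunks_done=0
Byte 2 = 0x0A: mode=DATA remaining=6 emitted=0 chunks_done=0
Byte 3 = '5': mode=DATA remaining=5 emitted=1 chunks_done=0
Byte 4 = 'u': mode=DATA remaining=4 emitted=2 chunks_done=0
Byte 5 = 'l': mode=DATA remaining=3 emitted=3 chunks_done=0
Byte 6 = 'm': mode=DATA remaining=2 emitted=4 chunks_done=0
Byte 7 = 'l': mode=DATA remaining=1 emitted=5 chunks_done=0
Byte 8 = '7': mode=DATA_DONE remaining=0 emitted=6 chunks_done=0
Byte 9 = 0x0D: mode=DATA_CR remaining=0 emitted=6 chunks_done=0
Byte 10 = 0x0A: mode=SIZE remaining=0 emitted=6 chunks_done=1
Byte 11 = '6': mode=SIZE remaining=0 emitted=6 chunks_done=1
Byte 12 = 0x0D: mode=SIZE_CR remaining=0 emitted=6 chunks_done=1
Byte 13 = 0x0A: mode=DATA remaining=6 emitted=6 chunks_done=1
Byte 14 = 'd': mode=DATA remaining=5 emitted=7 chunks_done=1
Byte 15 = '0': mode=DATA remaining=4 emitted=8 chunks_done=1
Byte 16 = 'k': mode=DATA remaining=3 emitted=9 chunks_done=1
Byte 17 = '8': mode=DATA remaining=2 emitted=10 chunks_done=1

Answer: DATA 2 10 1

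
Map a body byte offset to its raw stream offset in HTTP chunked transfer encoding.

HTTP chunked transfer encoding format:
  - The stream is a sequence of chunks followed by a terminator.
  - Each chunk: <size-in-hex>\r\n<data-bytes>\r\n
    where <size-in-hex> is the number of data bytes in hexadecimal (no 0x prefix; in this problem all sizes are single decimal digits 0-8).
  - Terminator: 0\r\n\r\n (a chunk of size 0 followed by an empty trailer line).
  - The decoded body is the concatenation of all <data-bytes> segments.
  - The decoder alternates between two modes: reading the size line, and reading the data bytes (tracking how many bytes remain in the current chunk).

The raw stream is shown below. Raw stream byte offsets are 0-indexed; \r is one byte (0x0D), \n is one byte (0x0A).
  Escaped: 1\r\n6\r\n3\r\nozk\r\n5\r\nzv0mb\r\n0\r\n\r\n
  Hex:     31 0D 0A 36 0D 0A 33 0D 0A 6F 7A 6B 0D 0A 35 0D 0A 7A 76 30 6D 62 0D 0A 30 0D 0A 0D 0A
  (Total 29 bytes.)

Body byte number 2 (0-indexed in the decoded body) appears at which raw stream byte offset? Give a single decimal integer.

Chunk 1: stream[0..1]='1' size=0x1=1, data at stream[3..4]='6' -> body[0..1], body so far='6'
Chunk 2: stream[6..7]='3' size=0x3=3, data at stream[9..12]='ozk' -> body[1..4], body so far='6ozk'
Chunk 3: stream[14..15]='5' size=0x5=5, data at stream[17..22]='zv0mb' -> body[4..9], body so far='6ozkzv0mb'
Chunk 4: stream[24..25]='0' size=0 (terminator). Final body='6ozkzv0mb' (9 bytes)
Body byte 2 at stream offset 10

Answer: 10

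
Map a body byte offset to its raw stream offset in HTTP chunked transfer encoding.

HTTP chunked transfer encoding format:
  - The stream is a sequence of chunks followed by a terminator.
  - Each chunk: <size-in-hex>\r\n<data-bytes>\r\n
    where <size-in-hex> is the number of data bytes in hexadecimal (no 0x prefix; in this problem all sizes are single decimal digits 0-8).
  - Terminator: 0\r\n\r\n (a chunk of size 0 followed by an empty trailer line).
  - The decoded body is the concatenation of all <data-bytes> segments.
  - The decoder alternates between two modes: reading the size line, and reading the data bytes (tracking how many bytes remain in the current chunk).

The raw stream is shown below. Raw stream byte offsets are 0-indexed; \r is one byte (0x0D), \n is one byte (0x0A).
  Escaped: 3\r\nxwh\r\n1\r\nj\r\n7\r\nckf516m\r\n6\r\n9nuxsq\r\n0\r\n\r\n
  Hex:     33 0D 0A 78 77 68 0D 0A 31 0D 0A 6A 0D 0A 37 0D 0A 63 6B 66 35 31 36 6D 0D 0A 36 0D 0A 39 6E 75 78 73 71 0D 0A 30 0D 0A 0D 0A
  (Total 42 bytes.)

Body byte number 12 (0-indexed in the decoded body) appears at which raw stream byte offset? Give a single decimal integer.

Answer: 30

Derivation:
Chunk 1: stream[0..1]='3' size=0x3=3, data at stream[3..6]='xwh' -> body[0..3], body so far='xwh'
Chunk 2: stream[8..9]='1' size=0x1=1, data at stream[11..12]='j' -> body[3..4], body so far='xwhj'
Chunk 3: stream[14..15]='7' size=0x7=7, data at stream[17..24]='ckf516m' -> body[4..11], body so far='xwhjckf516m'
Chunk 4: stream[26..27]='6' size=0x6=6, data at stream[29..35]='9nuxsq' -> body[11..17], body so far='xwhjckf516m9nuxsq'
Chunk 5: stream[37..38]='0' size=0 (terminator). Final body='xwhjckf516m9nuxsq' (17 bytes)
Body byte 12 at stream offset 30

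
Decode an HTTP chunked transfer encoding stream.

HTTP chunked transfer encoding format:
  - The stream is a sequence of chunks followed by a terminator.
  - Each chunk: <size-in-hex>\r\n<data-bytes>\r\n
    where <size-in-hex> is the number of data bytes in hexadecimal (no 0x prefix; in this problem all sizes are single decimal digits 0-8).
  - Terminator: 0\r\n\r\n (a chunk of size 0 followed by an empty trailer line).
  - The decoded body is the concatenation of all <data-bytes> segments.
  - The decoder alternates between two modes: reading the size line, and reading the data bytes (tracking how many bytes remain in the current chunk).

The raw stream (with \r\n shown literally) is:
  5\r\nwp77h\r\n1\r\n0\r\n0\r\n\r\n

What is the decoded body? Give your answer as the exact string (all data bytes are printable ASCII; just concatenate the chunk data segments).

Answer: wp77h0

Derivation:
Chunk 1: stream[0..1]='5' size=0x5=5, data at stream[3..8]='wp77h' -> body[0..5], body so far='wp77h'
Chunk 2: stream[10..11]='1' size=0x1=1, data at stream[13..14]='0' -> body[5..6], body so far='wp77h0'
Chunk 3: stream[16..17]='0' size=0 (terminator). Final body='wp77h0' (6 bytes)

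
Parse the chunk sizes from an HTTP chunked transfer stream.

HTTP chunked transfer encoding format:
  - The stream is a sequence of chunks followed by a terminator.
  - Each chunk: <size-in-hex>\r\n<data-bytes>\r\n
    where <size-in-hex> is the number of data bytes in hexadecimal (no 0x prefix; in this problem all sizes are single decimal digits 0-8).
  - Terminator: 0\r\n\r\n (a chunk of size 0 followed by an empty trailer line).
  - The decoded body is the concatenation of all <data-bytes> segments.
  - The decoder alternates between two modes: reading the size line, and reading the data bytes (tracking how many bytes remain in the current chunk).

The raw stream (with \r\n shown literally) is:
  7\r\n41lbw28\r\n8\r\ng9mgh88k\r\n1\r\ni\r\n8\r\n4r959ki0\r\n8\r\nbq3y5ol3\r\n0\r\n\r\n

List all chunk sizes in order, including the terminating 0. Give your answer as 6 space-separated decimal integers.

Answer: 7 8 1 8 8 0

Derivation:
Chunk 1: stream[0..1]='7' size=0x7=7, data at stream[3..10]='41lbw28' -> body[0..7], body so far='41lbw28'
Chunk 2: stream[12..13]='8' size=0x8=8, data at stream[15..23]='g9mgh88k' -> body[7..15], body so far='41lbw28g9mgh88k'
Chunk 3: stream[25..26]='1' size=0x1=1, data at stream[28..29]='i' -> body[15..16], body so far='41lbw28g9mgh88ki'
Chunk 4: stream[31..32]='8' size=0x8=8, data at stream[34..42]='4r959ki0' -> body[16..24], body so far='41lbw28g9mgh88ki4r959ki0'
Chunk 5: stream[44..45]='8' size=0x8=8, data at stream[47..55]='bq3y5ol3' -> body[24..32], body so far='41lbw28g9mgh88ki4r959ki0bq3y5ol3'
Chunk 6: stream[57..58]='0' size=0 (terminator). Final body='41lbw28g9mgh88ki4r959ki0bq3y5ol3' (32 bytes)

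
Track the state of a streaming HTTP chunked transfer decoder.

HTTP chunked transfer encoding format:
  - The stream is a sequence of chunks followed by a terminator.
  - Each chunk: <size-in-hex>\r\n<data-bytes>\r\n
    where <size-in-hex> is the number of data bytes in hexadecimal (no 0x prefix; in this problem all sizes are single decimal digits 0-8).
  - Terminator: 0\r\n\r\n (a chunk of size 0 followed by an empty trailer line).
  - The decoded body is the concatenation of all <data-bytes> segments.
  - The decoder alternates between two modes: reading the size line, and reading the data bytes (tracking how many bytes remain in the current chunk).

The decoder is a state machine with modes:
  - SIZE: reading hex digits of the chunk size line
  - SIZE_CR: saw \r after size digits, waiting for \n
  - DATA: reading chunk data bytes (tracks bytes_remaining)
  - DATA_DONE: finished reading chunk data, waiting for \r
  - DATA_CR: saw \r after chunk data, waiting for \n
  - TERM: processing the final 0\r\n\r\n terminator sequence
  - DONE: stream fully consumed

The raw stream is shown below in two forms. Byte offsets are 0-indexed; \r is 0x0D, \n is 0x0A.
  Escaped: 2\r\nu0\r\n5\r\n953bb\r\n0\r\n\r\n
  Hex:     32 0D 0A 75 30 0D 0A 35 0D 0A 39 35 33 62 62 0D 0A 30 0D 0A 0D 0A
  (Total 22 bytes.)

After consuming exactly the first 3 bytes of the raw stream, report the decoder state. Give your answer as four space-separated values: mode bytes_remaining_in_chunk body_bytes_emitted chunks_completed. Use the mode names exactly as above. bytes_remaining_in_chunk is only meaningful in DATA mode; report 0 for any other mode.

Answer: DATA 2 0 0

Derivation:
Byte 0 = '2': mode=SIZE remaining=0 emitted=0 chunks_done=0
Byte 1 = 0x0D: mode=SIZE_CR remaining=0 emitted=0 chunks_done=0
Byte 2 = 0x0A: mode=DATA remaining=2 emitted=0 chunks_done=0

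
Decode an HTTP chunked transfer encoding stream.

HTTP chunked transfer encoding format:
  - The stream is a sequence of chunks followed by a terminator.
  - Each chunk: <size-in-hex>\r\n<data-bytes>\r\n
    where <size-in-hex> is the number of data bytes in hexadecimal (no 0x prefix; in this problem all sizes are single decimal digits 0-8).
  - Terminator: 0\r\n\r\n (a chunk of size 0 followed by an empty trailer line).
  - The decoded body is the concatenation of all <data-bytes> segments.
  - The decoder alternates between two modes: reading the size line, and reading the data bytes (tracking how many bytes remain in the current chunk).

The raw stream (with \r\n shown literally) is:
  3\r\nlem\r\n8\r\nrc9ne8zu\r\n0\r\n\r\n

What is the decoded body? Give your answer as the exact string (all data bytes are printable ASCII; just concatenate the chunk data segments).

Chunk 1: stream[0..1]='3' size=0x3=3, data at stream[3..6]='lem' -> body[0..3], body so far='lem'
Chunk 2: stream[8..9]='8' size=0x8=8, data at stream[11..19]='rc9ne8zu' -> body[3..11], body so far='lemrc9ne8zu'
Chunk 3: stream[21..22]='0' size=0 (terminator). Final body='lemrc9ne8zu' (11 bytes)

Answer: lemrc9ne8zu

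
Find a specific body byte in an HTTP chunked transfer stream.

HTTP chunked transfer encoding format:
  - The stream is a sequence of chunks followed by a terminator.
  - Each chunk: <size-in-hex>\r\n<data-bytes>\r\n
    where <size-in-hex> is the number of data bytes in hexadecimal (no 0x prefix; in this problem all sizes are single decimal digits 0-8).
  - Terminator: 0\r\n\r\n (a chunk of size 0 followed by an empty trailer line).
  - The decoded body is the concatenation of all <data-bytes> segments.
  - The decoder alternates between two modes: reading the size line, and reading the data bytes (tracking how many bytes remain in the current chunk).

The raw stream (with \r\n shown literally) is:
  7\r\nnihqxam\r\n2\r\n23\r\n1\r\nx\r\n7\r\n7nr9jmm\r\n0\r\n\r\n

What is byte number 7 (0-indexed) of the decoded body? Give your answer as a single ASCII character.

Chunk 1: stream[0..1]='7' size=0x7=7, data at stream[3..10]='nihqxam' -> body[0..7], body so far='nihqxam'
Chunk 2: stream[12..13]='2' size=0x2=2, data at stream[15..17]='23' -> body[7..9], body so far='nihqxam23'
Chunk 3: stream[19..20]='1' size=0x1=1, data at stream[22..23]='x' -> body[9..10], body so far='nihqxam23x'
Chunk 4: stream[25..26]='7' size=0x7=7, data at stream[28..35]='7nr9jmm' -> body[10..17], body so far='nihqxam23x7nr9jmm'
Chunk 5: stream[37..38]='0' size=0 (terminator). Final body='nihqxam23x7nr9jmm' (17 bytes)
Body byte 7 = '2'

Answer: 2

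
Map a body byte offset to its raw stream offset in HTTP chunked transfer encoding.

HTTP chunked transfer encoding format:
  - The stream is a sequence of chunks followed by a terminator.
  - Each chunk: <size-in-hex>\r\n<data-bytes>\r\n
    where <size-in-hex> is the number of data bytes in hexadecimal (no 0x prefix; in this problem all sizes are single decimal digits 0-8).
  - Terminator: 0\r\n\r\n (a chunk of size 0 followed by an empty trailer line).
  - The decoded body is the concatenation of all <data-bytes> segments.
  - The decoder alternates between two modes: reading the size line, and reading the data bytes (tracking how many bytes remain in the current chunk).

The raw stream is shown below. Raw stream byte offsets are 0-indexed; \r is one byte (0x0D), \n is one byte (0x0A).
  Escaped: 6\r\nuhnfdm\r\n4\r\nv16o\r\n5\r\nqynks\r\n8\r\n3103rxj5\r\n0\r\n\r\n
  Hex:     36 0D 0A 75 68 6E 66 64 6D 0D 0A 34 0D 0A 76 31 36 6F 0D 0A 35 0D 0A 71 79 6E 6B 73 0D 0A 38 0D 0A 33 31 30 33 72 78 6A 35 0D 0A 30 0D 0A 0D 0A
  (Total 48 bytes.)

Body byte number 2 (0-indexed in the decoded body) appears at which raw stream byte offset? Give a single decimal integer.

Chunk 1: stream[0..1]='6' size=0x6=6, data at stream[3..9]='uhnfdm' -> body[0..6], body so far='uhnfdm'
Chunk 2: stream[11..12]='4' size=0x4=4, data at stream[14..18]='v16o' -> body[6..10], body so far='uhnfdmv16o'
Chunk 3: stream[20..21]='5' size=0x5=5, data at stream[23..28]='qynks' -> body[10..15], body so far='uhnfdmv16oqynks'
Chunk 4: stream[30..31]='8' size=0x8=8, data at stream[33..41]='3103rxj5' -> body[15..23], body so far='uhnfdmv16oqynks3103rxj5'
Chunk 5: stream[43..44]='0' size=0 (terminator). Final body='uhnfdmv16oqynks3103rxj5' (23 bytes)
Body byte 2 at stream offset 5

Answer: 5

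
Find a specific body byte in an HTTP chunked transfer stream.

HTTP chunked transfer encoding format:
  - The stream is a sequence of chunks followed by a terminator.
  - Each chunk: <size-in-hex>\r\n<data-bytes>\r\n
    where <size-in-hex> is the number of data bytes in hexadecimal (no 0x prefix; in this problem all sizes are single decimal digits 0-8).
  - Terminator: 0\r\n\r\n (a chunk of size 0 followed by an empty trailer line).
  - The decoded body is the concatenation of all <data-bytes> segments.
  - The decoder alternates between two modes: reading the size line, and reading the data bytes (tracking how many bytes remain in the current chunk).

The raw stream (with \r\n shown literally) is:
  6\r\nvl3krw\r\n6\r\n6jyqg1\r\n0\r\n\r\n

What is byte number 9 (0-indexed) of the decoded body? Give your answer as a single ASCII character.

Answer: q

Derivation:
Chunk 1: stream[0..1]='6' size=0x6=6, data at stream[3..9]='vl3krw' -> body[0..6], body so far='vl3krw'
Chunk 2: stream[11..12]='6' size=0x6=6, data at stream[14..20]='6jyqg1' -> body[6..12], body so far='vl3krw6jyqg1'
Chunk 3: stream[22..23]='0' size=0 (terminator). Final body='vl3krw6jyqg1' (12 bytes)
Body byte 9 = 'q'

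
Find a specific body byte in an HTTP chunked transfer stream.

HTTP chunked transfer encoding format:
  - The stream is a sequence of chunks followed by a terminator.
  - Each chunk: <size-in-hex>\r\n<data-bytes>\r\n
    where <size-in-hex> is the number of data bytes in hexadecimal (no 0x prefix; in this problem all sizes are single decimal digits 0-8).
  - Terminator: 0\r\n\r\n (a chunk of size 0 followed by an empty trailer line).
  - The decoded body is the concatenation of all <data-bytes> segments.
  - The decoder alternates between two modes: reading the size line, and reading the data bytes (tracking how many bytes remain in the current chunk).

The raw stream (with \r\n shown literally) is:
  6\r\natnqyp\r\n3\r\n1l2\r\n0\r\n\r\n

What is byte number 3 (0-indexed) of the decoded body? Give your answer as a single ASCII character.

Chunk 1: stream[0..1]='6' size=0x6=6, data at stream[3..9]='atnqyp' -> body[0..6], body so far='atnqyp'
Chunk 2: stream[11..12]='3' size=0x3=3, data at stream[14..17]='1l2' -> body[6..9], body so far='atnqyp1l2'
Chunk 3: stream[19..20]='0' size=0 (terminator). Final body='atnqyp1l2' (9 bytes)
Body byte 3 = 'q'

Answer: q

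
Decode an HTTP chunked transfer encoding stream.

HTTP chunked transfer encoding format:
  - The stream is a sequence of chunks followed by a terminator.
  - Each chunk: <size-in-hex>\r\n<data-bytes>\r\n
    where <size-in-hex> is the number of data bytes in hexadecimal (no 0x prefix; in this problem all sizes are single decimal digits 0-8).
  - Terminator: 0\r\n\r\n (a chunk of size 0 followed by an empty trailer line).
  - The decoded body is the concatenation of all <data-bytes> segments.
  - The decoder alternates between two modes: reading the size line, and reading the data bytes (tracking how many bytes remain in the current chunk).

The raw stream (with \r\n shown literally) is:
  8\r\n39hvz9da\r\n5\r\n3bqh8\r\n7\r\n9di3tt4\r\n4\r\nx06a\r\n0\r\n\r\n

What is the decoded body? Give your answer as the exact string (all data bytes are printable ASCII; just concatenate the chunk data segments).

Answer: 39hvz9da3bqh89di3tt4x06a

Derivation:
Chunk 1: stream[0..1]='8' size=0x8=8, data at stream[3..11]='39hvz9da' -> body[0..8], body so far='39hvz9da'
Chunk 2: stream[13..14]='5' size=0x5=5, data at stream[16..21]='3bqh8' -> body[8..13], body so far='39hvz9da3bqh8'
Chunk 3: stream[23..24]='7' size=0x7=7, data at stream[26..33]='9di3tt4' -> body[13..20], body so far='39hvz9da3bqh89di3tt4'
Chunk 4: stream[35..36]='4' size=0x4=4, data at stream[38..42]='x06a' -> body[20..24], body so far='39hvz9da3bqh89di3tt4x06a'
Chunk 5: stream[44..45]='0' size=0 (terminator). Final body='39hvz9da3bqh89di3tt4x06a' (24 bytes)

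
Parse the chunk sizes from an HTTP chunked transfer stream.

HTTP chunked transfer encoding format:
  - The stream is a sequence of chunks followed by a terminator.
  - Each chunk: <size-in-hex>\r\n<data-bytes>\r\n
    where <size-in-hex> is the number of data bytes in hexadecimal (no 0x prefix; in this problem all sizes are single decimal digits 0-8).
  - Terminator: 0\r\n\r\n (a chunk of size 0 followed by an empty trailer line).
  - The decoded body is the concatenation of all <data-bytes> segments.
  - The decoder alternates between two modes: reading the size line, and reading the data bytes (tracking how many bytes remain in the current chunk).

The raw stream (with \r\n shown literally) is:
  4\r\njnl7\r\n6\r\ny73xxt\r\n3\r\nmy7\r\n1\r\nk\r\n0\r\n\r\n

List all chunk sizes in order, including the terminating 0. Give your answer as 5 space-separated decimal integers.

Answer: 4 6 3 1 0

Derivation:
Chunk 1: stream[0..1]='4' size=0x4=4, data at stream[3..7]='jnl7' -> body[0..4], body so far='jnl7'
Chunk 2: stream[9..10]='6' size=0x6=6, data at stream[12..18]='y73xxt' -> body[4..10], body so far='jnl7y73xxt'
Chunk 3: stream[20..21]='3' size=0x3=3, data at stream[23..26]='my7' -> body[10..13], body so far='jnl7y73xxtmy7'
Chunk 4: stream[28..29]='1' size=0x1=1, data at stream[31..32]='k' -> body[13..14], body so far='jnl7y73xxtmy7k'
Chunk 5: stream[34..35]='0' size=0 (terminator). Final body='jnl7y73xxtmy7k' (14 bytes)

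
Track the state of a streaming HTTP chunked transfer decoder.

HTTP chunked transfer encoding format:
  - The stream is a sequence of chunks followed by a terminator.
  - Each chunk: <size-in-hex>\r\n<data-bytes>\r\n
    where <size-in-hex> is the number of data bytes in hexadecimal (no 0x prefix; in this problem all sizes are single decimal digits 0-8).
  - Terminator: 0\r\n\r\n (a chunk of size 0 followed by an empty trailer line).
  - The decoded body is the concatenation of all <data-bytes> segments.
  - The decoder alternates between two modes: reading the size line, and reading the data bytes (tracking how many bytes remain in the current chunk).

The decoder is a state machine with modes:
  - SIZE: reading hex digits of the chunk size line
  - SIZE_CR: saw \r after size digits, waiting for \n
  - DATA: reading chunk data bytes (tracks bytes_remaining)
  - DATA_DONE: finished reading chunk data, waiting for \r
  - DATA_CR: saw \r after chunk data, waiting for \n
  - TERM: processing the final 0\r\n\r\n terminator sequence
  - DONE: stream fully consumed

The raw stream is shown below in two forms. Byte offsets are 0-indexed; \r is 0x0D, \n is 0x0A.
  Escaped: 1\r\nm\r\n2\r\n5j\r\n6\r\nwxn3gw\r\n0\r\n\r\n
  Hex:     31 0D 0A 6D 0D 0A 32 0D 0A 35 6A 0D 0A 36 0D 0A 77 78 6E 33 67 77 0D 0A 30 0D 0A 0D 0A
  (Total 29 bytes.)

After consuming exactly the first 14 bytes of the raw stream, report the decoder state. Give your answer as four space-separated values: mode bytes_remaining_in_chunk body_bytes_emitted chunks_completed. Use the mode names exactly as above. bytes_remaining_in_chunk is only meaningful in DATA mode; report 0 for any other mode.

Byte 0 = '1': mode=SIZE remaining=0 emitted=0 chunks_done=0
Byte 1 = 0x0D: mode=SIZE_CR remaining=0 emitted=0 chunks_done=0
Byte 2 = 0x0A: mode=DATA remaining=1 emitted=0 chunks_done=0
Byte 3 = 'm': mode=DATA_DONE remaining=0 emitted=1 chunks_done=0
Byte 4 = 0x0D: mode=DATA_CR remaining=0 emitted=1 chunks_done=0
Byte 5 = 0x0A: mode=SIZE remaining=0 emitted=1 chunks_done=1
Byte 6 = '2': mode=SIZE remaining=0 emitted=1 chunks_done=1
Byte 7 = 0x0D: mode=SIZE_CR remaining=0 emitted=1 chunks_done=1
Byte 8 = 0x0A: mode=DATA remaining=2 emitted=1 chunks_done=1
Byte 9 = '5': mode=DATA remaining=1 emitted=2 chunks_done=1
Byte 10 = 'j': mode=DATA_DONE remaining=0 emitted=3 chunks_done=1
Byte 11 = 0x0D: mode=DATA_CR remaining=0 emitted=3 chunks_done=1
Byte 12 = 0x0A: mode=SIZE remaining=0 emitted=3 chunks_done=2
Byte 13 = '6': mode=SIZE remaining=0 emitted=3 chunks_done=2

Answer: SIZE 0 3 2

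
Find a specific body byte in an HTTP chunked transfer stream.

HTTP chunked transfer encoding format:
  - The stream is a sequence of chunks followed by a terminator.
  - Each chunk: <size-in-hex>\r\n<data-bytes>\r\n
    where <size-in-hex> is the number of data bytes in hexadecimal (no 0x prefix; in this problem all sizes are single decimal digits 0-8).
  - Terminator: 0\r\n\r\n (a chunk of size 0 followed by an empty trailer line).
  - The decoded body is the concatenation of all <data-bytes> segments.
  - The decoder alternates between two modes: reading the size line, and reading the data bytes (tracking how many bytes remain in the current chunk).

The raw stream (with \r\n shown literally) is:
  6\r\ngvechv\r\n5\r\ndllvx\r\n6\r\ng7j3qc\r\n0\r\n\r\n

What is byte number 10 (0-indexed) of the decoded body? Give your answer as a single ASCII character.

Chunk 1: stream[0..1]='6' size=0x6=6, data at stream[3..9]='gvechv' -> body[0..6], body so far='gvechv'
Chunk 2: stream[11..12]='5' size=0x5=5, data at stream[14..19]='dllvx' -> body[6..11], body so far='gvechvdllvx'
Chunk 3: stream[21..22]='6' size=0x6=6, data at stream[24..30]='g7j3qc' -> body[11..17], body so far='gvechvdllvxg7j3qc'
Chunk 4: stream[32..33]='0' size=0 (terminator). Final body='gvechvdllvxg7j3qc' (17 bytes)
Body byte 10 = 'x'

Answer: x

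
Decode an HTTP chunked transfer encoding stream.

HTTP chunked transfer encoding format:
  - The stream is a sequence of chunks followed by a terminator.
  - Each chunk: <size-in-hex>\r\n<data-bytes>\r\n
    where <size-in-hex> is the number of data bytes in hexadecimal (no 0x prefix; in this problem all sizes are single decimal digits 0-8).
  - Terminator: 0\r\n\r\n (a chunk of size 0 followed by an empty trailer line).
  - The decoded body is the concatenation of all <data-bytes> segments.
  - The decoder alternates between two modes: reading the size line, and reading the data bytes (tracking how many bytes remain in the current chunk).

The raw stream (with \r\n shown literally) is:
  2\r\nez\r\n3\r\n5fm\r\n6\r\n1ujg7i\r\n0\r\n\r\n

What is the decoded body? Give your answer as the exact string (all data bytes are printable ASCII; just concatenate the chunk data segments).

Chunk 1: stream[0..1]='2' size=0x2=2, data at stream[3..5]='ez' -> body[0..2], body so far='ez'
Chunk 2: stream[7..8]='3' size=0x3=3, data at stream[10..13]='5fm' -> body[2..5], body so far='ez5fm'
Chunk 3: stream[15..16]='6' size=0x6=6, data at stream[18..24]='1ujg7i' -> body[5..11], body so far='ez5fm1ujg7i'
Chunk 4: stream[26..27]='0' size=0 (terminator). Final body='ez5fm1ujg7i' (11 bytes)

Answer: ez5fm1ujg7i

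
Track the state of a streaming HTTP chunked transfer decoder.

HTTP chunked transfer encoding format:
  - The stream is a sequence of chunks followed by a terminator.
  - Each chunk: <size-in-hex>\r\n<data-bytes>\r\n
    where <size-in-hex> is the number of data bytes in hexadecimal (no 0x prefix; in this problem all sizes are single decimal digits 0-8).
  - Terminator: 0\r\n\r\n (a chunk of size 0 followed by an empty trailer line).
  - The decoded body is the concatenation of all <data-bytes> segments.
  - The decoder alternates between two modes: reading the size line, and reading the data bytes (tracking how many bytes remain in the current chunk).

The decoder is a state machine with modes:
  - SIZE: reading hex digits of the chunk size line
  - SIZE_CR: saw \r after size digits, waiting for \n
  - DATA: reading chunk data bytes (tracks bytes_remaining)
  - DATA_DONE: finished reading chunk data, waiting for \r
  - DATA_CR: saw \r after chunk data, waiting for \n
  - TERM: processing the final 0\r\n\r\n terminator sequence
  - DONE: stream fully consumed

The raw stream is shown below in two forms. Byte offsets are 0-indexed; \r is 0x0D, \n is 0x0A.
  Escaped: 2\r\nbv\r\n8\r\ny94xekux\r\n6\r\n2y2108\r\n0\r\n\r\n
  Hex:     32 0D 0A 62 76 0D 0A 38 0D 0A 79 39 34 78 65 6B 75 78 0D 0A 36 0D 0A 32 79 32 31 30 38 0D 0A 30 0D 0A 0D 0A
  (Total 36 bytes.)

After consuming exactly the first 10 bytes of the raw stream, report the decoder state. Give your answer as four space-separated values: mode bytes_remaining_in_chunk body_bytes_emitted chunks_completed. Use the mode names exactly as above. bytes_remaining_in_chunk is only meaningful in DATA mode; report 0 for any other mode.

Byte 0 = '2': mode=SIZE remaining=0 emitted=0 chunks_done=0
Byte 1 = 0x0D: mode=SIZE_CR remaining=0 emitted=0 chunks_done=0
Byte 2 = 0x0A: mode=DATA remaining=2 emitted=0 chunks_done=0
Byte 3 = 'b': mode=DATA remaining=1 emitted=1 chunks_done=0
Byte 4 = 'v': mode=DATA_DONE remaining=0 emitted=2 chunks_done=0
Byte 5 = 0x0D: mode=DATA_CR remaining=0 emitted=2 chunks_done=0
Byte 6 = 0x0A: mode=SIZE remaining=0 emitted=2 chunks_done=1
Byte 7 = '8': mode=SIZE remaining=0 emitted=2 chunks_done=1
Byte 8 = 0x0D: mode=SIZE_CR remaining=0 emitted=2 chunks_done=1
Byte 9 = 0x0A: mode=DATA remaining=8 emitted=2 chunks_done=1

Answer: DATA 8 2 1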